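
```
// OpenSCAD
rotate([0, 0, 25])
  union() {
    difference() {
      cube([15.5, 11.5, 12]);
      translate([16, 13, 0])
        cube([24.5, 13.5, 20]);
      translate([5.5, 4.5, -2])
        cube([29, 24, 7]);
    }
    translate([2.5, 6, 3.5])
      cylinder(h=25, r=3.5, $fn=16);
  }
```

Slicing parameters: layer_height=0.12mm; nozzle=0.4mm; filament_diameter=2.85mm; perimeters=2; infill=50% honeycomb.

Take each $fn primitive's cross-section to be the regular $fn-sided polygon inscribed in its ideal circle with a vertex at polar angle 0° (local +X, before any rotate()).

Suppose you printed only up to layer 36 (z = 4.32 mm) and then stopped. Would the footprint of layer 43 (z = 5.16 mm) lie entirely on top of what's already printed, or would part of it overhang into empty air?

Compare the two slices. At z = 4.32: the cube is present — its section is the full 15.5×11.5 rectangle (area 178.25 mm²); the cube at (16, 13) (footprint 24.5×13.5) is included at this height (area 330.75 mm²); the 29×24 cube at (5.5, 4.5) contributes its full rectangle (area 696.00 mm²); Subtracting the remaining from the first: starting from the 15.5×11.5 cube (178.25 mm²), the 24.5×13.5 cube at (16, 13) misses the remaining region (no effect); the 29×24 cube at (5.5, 4.5) partially overlaps it — only the 70.00 mm² overlap (of its 696.00 mm²) is removed, clipping the outline — area = 108.25 mm²; the cylinder at (2.5, 6): section is a regular 16-gon, circumradius r=3.5 (area = (16/2)·3.500²·sin(360°/16) = 37.50 mm²); Combining (union): the regions partially overlap — summed areas 145.75 mm² minus the doubly-counted overlap 33.32 mm² gives 112.43 mm² — area = 112.43 mm²; (whole slice rotated 25° about Z — lengths, areas and connectivity unchanged). At z = 5.16: the 15.5×11.5 cube contributes its full rectangle (area 178.25 mm²); the 24.5×13.5 cube at (16, 13) contributes its full rectangle (area 330.75 mm²); the cube at (5.5, 4.5) is not intersected at this z (z outside [-2, 5]); After the difference (first − rest): starting from the 15.5×11.5 cube (178.25 mm²), the 24.5×13.5 cube at (16, 13) misses the remaining region (no effect) — area = 178.25 mm²; the r=3.5 cylinder at (2.5, 6) gives a regular 16-gon of circumradius 3.5 (constant along its height) (area = (16/2)·3.500²·sin(360°/16) = 37.50 mm²); Combining (union): the regions partially overlap — summed areas 215.75 mm² minus the doubly-counted overlap 34.38 mm² gives 181.38 mm² — area = 181.38 mm²; (rotated 25° about Z; rotation is an isometry so areas/perimeters/island counts are preserved). Checking containment: at z = 5.16 the cross-section extends beyond the z = 4.32 cross-section by about 68.95 mm².

part overhangs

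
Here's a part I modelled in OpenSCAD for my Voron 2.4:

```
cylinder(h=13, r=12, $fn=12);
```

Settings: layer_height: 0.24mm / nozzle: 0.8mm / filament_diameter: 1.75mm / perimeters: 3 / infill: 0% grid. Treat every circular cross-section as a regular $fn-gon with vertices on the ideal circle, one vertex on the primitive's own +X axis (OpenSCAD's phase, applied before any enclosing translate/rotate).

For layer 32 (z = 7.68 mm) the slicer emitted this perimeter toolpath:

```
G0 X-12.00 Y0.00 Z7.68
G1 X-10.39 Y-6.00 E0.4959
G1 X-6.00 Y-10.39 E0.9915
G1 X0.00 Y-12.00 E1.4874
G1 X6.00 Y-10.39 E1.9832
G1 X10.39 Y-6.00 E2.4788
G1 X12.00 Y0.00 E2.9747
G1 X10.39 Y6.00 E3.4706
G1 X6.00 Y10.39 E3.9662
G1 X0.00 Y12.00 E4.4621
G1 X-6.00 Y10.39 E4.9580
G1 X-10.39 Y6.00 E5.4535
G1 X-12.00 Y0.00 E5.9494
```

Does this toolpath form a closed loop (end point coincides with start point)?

yes

Start point (G0): (-12.00, 0.00). End point (last G1): the path returns to the start — closed.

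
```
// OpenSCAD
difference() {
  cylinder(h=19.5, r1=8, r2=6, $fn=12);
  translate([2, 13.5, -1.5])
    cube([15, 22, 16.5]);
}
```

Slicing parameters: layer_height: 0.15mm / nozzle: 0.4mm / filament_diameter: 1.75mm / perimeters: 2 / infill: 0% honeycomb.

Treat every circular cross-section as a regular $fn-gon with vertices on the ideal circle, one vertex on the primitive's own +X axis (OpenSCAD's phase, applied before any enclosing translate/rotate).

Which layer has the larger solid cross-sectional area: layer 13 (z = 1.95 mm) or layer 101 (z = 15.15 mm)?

Layer 13 (z = 1.95): the cone contributes a regular 12-gon of circumradius 7.800 (interpolated between r1=8 and r2=6 at t=0.100) (area = (12/2)·7.800²·sin(360°/12) = 182.52 mm²); the cube at (2, 13.5) (footprint 15×22) is included at this height (area 330.00 mm²); Taking the first minus the rest: starting from the cone (182.52 mm²), the 15×22 cube at (2, 13.5) misses the remaining region (no effect) — area = 182.52 mm². So its area = 182.52 mm². Layer 101 (z = 15.15): the cone contributes a regular 12-gon of circumradius 6.446 (interpolated between r1=8 and r2=6 at t=0.777) (area = (12/2)·6.446²·sin(360°/12) = 124.66 mm²); the cube at (2, 13.5) is not intersected at this z (z outside [-1.5, 15]); After the difference (first − rest): none of the subtracted shapes is present at this height, so the cone is unchanged — area = 124.66 mm². So its area = 124.66 mm². Layer 13 is larger (182.52 vs 124.66 mm²).

layer 13 (z = 1.95 mm)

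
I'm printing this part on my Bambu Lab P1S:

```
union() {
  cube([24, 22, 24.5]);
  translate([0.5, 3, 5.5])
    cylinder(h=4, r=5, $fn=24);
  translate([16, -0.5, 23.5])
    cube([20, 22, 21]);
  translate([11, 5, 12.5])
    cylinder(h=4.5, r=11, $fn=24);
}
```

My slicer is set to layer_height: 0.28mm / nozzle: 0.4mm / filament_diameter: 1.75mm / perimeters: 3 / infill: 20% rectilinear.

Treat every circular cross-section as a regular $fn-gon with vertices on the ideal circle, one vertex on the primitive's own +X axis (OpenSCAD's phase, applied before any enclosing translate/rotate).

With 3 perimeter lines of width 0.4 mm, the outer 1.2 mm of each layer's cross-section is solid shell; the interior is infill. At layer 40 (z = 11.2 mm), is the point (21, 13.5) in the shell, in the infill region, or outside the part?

infill

At z = 11.2 mm: the cube (footprint 24×22) is included at this height; the cylinder at (0.5, 3) does not reach this height (z outside [5.5, 9.5]); the cube at (16, -0.5) does not reach this height (z outside [23.5, 44.5]); the cylinder at (11, 5) does not reach this height (z outside [12.5, 17]); Combining (union): only the 24×22 cube is present, so the union is just that shape — 1 connected region. Overall, the cross-section is a single solid region. The nearest boundary edge runs (24.00, 0.00)→(24.00, 22.00); distance from the point to it = 3.00 mm. The point is inside the cross-section and 3.00 mm from the nearest boundary — more than the 1.2 mm shell width (3 × 0.4), so it's in the infill interior.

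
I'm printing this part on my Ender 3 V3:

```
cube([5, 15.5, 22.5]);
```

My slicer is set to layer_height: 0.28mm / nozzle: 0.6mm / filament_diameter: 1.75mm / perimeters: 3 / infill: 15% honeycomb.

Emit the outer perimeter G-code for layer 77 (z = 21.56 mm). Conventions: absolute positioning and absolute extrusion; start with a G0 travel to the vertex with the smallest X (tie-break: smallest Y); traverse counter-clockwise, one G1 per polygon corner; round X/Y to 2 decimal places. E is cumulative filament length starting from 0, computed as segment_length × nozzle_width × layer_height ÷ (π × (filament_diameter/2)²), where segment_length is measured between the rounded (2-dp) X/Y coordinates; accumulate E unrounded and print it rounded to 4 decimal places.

At z = 21.56 mm: the cube (footprint 5×15.5) is included at this height. The outline is a single polygon with 4 vertices. Extrusion per mm of travel: 0.6 × 0.28 / (π × 0.875²) = 0.069846. Accumulating E over each segment gives final E = 2.8637.

G0 X0.00 Y0.00 Z21.56
G1 X5.00 Y0.00 E0.3492
G1 X5.00 Y15.50 E1.4318
G1 X0.00 Y15.50 E1.7811
G1 X0.00 Y0.00 E2.8637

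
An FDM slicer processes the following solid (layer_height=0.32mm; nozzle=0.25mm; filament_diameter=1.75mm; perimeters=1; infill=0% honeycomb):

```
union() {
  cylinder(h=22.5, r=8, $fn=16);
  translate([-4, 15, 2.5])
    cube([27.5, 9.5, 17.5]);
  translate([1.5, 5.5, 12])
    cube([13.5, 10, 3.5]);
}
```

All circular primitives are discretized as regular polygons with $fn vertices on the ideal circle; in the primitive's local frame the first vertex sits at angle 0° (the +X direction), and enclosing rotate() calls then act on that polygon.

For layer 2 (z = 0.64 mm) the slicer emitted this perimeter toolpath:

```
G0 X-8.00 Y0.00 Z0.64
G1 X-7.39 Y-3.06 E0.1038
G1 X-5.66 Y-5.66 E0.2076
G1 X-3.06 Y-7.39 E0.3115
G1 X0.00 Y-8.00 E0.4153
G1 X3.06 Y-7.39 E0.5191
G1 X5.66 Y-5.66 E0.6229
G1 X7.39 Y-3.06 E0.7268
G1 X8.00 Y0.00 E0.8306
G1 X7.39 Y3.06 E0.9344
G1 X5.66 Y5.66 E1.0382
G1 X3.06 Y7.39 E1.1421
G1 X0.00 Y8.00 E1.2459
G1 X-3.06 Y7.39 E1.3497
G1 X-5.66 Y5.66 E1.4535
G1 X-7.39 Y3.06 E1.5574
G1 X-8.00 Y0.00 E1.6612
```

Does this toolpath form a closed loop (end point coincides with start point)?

yes

Start point (G0): (-8.00, 0.00). End point (last G1): the path returns to the start — closed.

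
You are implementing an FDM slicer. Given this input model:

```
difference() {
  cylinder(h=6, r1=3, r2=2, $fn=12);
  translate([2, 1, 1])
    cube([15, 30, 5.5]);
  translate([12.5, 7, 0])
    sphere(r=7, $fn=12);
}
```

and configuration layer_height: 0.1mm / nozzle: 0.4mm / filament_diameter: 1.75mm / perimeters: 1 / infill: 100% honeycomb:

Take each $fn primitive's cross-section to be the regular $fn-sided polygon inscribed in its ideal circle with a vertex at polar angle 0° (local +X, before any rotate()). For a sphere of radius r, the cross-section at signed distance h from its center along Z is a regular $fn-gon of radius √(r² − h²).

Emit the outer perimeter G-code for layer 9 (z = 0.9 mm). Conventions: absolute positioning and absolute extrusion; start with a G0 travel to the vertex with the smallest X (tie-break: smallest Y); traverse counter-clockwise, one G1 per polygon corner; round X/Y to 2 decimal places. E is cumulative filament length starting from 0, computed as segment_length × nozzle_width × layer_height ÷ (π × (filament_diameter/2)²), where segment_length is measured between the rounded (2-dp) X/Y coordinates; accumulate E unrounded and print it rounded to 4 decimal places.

G0 X-2.85 Y0.00 Z0.90
G1 X-2.47 Y-1.42 E0.0244
G1 X-1.43 Y-2.47 E0.0490
G1 X0.00 Y-2.85 E0.0736
G1 X1.43 Y-2.47 E0.0982
G1 X2.47 Y-1.43 E0.1227
G1 X2.85 Y0.00 E0.1473
G1 X2.47 Y1.42 E0.1717
G1 X1.43 Y2.47 E0.1963
G1 X0.00 Y2.85 E0.2209
G1 X-1.42 Y2.47 E0.2454
G1 X-2.47 Y1.42 E0.2701
G1 X-2.85 Y0.00 E0.2945

At z = 0.9 mm: the cone contributes a regular 12-gon of circumradius 2.850 (interpolated between r1=3 and r2=2 at t=0.150); the cube at (2, 1) is not intersected at this z (z outside [1, 6.5]); the sphere at (12.5, 7): section is a regular 12-gon, circumradius = √(r²−h²) = √(7²−0.9²) = 6.942; Subtracting the remaining from the first: starting from the cone, the r=7 sphere at (12.5, 7) misses the remaining region (no effect) — 1 connected region. The outline is a single polygon with 12 vertices. Extrusion per mm of travel: 0.4 × 0.1 / (π × 0.875²) = 0.016630. Accumulating E over each segment gives final E = 0.2945.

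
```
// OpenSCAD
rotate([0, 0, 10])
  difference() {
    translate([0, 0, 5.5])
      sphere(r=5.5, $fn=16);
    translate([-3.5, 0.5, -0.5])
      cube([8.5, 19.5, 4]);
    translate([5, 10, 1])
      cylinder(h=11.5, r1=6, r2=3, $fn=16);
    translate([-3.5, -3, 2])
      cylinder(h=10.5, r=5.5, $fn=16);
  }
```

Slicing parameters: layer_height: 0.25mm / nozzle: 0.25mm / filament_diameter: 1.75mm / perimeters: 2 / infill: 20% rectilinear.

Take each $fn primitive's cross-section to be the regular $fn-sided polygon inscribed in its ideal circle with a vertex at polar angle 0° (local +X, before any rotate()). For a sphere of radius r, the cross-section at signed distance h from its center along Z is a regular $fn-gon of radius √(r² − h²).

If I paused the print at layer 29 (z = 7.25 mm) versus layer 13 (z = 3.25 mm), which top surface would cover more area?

layer 29 (z = 7.25 mm)

Layer 29 (z = 7.25): the r=5.5 sphere contributes a regular 16-gon of circumradius √(5.5²−1.75²) = 5.214 (area = (16/2)·5.214²·sin(360°/16) = 83.23 mm²); the cube at (-3.5, 0.5) is not intersected at this z (z outside [-0.5, 3.5]); the cone at (5, 10): at t=0.543 of its height the radius interpolates to r₁+(r₂−r₁)t = 4.370, giving a regular 16-gon of that circumradius (area = (16/2)·4.370²·sin(360°/16) = 58.45 mm²); the r=5.5 cylinder at (-3.5, -3) gives a regular 16-gon of circumradius 5.5 (constant along its height) (area = (16/2)·5.500²·sin(360°/16) = 92.61 mm²); Taking the first minus the rest: starting from the r=5.5 sphere (83.23 mm²), the cone at (5, 10) misses the remaining region (no effect); the r=5.5 cylinder at (-3.5, -3) partially overlaps it — only the 40.64 mm² overlap (of its 92.61 mm²) is removed, clipping the outline — area = 42.59 mm²; (whole slice rotated 10° about Z — lengths, areas and connectivity unchanged). So its area = 42.59 mm². Layer 13 (z = 3.25): the sphere: section is a regular 16-gon, circumradius = √(r²−h²) = √(5.5²−2.25²) = 5.019 (area = (16/2)·5.019²·sin(360°/16) = 77.11 mm²); the cube at (-3.5, 0.5) is present — its section is the full 8.5×19.5 rectangle (area 165.75 mm²); the cone at (5, 10): at t=0.196 of its height the radius interpolates to r₁+(r₂−r₁)t = 5.413, giving a regular 16-gon of that circumradius (area = (16/2)·5.413²·sin(360°/16) = 89.70 mm²); the r=5.5 cylinder at (-3.5, -3) contributes a regular 16-gon of circumradius 5.5 (area = (16/2)·5.500²·sin(360°/16) = 92.61 mm²); Subtracting the remaining from the first: starting from the r=5.5 sphere (77.11 mm²), the 8.5×19.5 cube at (-3.5, 0.5) partially overlaps it — only the 30.81 mm² overlap (of its 165.75 mm²) is removed, clipping the outline; the cone at (5, 10) misses the remaining region (no effect); the r=5.5 cylinder at (-3.5, -3) partially overlaps it — only the 32.75 mm² overlap (of its 92.61 mm²) is removed, clipping the outline — area = 13.55 mm²; (rotated 10° about Z; rotation is an isometry so areas/perimeters/island counts are preserved). So its area = 13.55 mm². Layer 29 is larger (42.59 vs 13.55 mm²).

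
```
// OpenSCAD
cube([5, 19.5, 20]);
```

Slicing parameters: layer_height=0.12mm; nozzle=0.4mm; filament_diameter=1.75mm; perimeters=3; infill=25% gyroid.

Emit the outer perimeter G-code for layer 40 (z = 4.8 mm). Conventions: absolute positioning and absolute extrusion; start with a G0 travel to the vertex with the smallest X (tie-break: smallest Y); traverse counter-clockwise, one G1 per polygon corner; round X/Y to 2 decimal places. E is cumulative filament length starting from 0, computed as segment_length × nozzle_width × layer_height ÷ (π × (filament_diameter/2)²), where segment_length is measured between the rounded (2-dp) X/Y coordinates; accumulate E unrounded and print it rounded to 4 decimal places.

G0 X0.00 Y0.00 Z4.80
G1 X5.00 Y0.00 E0.0998
G1 X5.00 Y19.50 E0.4889
G1 X0.00 Y19.50 E0.5887
G1 X0.00 Y0.00 E0.9778

At z = 4.8 mm: the cube is present — its section is the full 5×19.5 rectangle. The outline is a single polygon with 4 vertices. Extrusion per mm of travel: 0.4 × 0.12 / (π × 0.875²) = 0.019956. Accumulating E over each segment gives final E = 0.9778.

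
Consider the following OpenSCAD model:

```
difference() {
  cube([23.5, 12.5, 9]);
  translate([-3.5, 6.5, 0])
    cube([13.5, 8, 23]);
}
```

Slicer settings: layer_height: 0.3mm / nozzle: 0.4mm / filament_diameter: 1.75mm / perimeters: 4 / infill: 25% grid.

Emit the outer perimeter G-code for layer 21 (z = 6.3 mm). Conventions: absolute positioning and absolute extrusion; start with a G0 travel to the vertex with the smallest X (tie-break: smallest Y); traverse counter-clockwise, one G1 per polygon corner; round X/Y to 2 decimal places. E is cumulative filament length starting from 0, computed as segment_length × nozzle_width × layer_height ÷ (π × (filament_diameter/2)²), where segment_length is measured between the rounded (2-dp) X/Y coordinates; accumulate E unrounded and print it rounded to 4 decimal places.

At z = 6.3 mm: the cube is present — its section is the full 23.5×12.5 rectangle; the cube at (-3.5, 6.5) is present — its section is the full 13.5×8 rectangle; Taking the first minus the rest: starting from the 23.5×12.5 cube, the 13.5×8 cube at (-3.5, 6.5) partially overlaps it — only the 60.00 mm² overlap (of its 108.00 mm²) is removed, clipping the outline — 1 connected region. The outline is a single polygon with 6 vertices. Extrusion per mm of travel: 0.4 × 0.3 / (π × 0.875²) = 0.049890. Accumulating E over each segment gives final E = 3.5921.

G0 X0.00 Y0.00 Z6.30
G1 X23.50 Y0.00 E1.1724
G1 X23.50 Y12.50 E1.7960
G1 X10.00 Y12.50 E2.4696
G1 X10.00 Y6.50 E2.7689
G1 X0.00 Y6.50 E3.2678
G1 X0.00 Y0.00 E3.5921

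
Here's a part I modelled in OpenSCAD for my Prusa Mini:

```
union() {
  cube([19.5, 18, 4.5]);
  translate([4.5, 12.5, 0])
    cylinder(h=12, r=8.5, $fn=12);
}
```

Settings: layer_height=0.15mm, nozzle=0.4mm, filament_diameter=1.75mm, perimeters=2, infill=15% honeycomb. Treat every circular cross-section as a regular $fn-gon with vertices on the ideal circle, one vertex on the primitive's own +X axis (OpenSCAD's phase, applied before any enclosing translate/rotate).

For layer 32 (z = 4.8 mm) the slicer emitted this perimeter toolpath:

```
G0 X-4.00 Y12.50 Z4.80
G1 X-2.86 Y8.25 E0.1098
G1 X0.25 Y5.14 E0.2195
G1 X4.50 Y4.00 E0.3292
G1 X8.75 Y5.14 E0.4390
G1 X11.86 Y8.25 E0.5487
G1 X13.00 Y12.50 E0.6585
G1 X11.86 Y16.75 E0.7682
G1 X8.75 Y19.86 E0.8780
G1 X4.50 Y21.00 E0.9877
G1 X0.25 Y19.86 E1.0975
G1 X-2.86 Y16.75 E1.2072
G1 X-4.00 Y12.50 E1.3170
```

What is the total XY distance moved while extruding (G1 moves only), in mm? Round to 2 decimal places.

52.79 mm

Sum the Euclidean lengths of each G1 segment: total = 52.79 mm.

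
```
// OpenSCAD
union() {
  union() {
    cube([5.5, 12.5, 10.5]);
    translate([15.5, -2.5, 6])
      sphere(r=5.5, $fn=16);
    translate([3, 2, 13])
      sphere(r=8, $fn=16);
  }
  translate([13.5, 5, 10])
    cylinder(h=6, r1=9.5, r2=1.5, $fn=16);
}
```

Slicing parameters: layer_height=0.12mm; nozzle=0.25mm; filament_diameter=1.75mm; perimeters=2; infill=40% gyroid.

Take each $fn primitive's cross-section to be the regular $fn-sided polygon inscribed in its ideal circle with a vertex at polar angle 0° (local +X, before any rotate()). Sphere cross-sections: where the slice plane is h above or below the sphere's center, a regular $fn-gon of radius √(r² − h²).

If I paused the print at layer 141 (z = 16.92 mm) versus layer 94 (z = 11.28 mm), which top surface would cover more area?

Layer 141 (z = 16.92): the cube is not intersected at this z (z outside [0, 10.5]); the sphere at (15.5, -2.5) is absent (|z−center|=10.920 > r=5.5); the sphere at (3, 2): section is a regular 16-gon, circumradius = √(r²−h²) = √(8²−3.92²) = 6.974 (area = (16/2)·6.974²·sin(360°/16) = 148.89 mm²); Combining (union): only the r=8 sphere at (3, 2) is present, so the union is just that shape — area = 148.89 mm²; the cone at (13.5, 5) does not reach this height (z outside [10, 16]); Merging all regions: only the result so far is present, so the union is just that shape — area = 148.89 mm². So its area = 148.89 mm². Layer 94 (z = 11.28): the cube is absent (z outside [0, 10.5]); the r=5.5 sphere at (15.5, -2.5) contributes a regular 16-gon of circumradius √(5.5²−5.28²) = 1.540 (area = (16/2)·1.540²·sin(360°/16) = 7.26 mm²); the r=8 sphere at (3, 2) slices to a regular 16-gon of circumradius 7.813 (√(r²−h²) with h=1.72 from center) (area = (16/2)·7.813²·sin(360°/16) = 186.88 mm²); Combining (union): the 2 present regions are separate (no shared area or edge), so areas and boundary lengths simply add and each stays a separate island — area = 194.14 mm²; the cone at (13.5, 5): at t=0.213 of its height the radius interpolates to r₁+(r₂−r₁)t = 7.793, giving a regular 16-gon of that circumradius (area = (16/2)·7.793²·sin(360°/16) = 185.94 mm²); Taking the union: the regions partially overlap — summed areas 380.08 mm² minus the doubly-counted overlap 36.85 mm² gives 343.22 mm² — area = 343.22 mm². So its area = 343.22 mm². Layer 94 is larger (343.22 vs 148.89 mm²).

layer 94 (z = 11.28 mm)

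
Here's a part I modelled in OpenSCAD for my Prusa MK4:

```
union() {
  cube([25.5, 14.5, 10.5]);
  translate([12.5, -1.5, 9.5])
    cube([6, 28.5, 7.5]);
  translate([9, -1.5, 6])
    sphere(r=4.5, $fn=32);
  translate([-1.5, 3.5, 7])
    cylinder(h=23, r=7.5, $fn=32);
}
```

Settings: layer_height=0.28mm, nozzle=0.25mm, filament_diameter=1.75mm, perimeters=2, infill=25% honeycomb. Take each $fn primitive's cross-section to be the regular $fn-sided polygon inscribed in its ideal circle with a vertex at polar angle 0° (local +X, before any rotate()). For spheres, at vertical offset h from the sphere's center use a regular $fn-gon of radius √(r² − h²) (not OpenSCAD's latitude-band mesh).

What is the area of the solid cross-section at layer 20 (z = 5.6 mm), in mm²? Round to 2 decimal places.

At z = 5.6 mm: the cube is present — its section is the full 25.5×14.5 rectangle (area 369.75 mm²); the cube at (12.5, -1.5) is absent (z outside [9.5, 17]); the r=4.5 sphere at (9, -1.5) slices to a regular 32-gon of circumradius 4.482 (√(r²−h²) with h=0.4 from center) (area = (32/2)·4.482²·sin(360°/32) = 62.71 mm²); the cylinder at (-1.5, 3.5) is not intersected at this z (z outside [7, 30]); Combining (union): the regions partially overlap — summed areas 432.46 mm² minus the doubly-counted overlap 18.21 mm² gives 414.25 mm² — area = 414.25 mm². Overall, the cross-section is a single solid region. Net area = 414.25 mm².

414.25 mm²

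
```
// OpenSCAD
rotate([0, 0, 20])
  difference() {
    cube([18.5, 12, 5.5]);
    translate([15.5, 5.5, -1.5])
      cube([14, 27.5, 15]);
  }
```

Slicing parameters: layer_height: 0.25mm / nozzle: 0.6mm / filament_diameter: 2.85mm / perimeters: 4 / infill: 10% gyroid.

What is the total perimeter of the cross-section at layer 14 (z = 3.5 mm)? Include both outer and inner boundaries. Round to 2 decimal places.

At z = 3.5 mm: the cube (footprint 18.5×12) is included at this height (perimeter 61.00 mm); the cube at (15.5, 5.5) (footprint 14×27.5) is included at this height (perimeter 83.00 mm); Taking the first minus the rest: starting from the 18.5×12 cube, the 14×27.5 cube at (15.5, 5.5) partially overlaps it — only the 19.50 mm² overlap (of its 385.00 mm²) is removed, clipping the outline — boundary = 61.00 mm; (whole slice rotated 20° about Z — lengths, areas and connectivity unchanged). Overall, the cross-section is a single solid region. Total boundary length (outer) = 61.00 mm.

61.00 mm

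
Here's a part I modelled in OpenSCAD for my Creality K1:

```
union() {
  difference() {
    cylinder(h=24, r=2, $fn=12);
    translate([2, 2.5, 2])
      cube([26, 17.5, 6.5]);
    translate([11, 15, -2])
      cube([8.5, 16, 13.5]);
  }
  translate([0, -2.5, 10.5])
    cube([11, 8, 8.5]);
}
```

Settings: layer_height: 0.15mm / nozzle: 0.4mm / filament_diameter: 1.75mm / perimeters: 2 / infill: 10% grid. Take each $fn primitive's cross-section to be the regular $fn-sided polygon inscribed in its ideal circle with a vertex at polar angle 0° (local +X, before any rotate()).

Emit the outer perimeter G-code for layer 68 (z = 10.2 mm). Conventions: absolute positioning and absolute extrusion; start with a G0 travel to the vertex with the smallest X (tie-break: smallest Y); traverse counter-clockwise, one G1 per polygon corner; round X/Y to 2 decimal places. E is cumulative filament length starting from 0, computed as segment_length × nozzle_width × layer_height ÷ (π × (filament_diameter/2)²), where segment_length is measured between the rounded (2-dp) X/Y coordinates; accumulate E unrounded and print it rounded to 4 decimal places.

G0 X-2.00 Y0.00 Z10.20
G1 X-1.73 Y-1.00 E0.0258
G1 X-1.00 Y-1.73 E0.0516
G1 X0.00 Y-2.00 E0.0774
G1 X1.00 Y-1.73 E0.1033
G1 X1.73 Y-1.00 E0.1290
G1 X2.00 Y0.00 E0.1549
G1 X1.73 Y1.00 E0.1807
G1 X1.00 Y1.73 E0.2064
G1 X0.00 Y2.00 E0.2323
G1 X-1.00 Y1.73 E0.2581
G1 X-1.73 Y1.00 E0.2839
G1 X-2.00 Y0.00 E0.3097

At z = 10.2 mm: the r=2 cylinder contributes a regular 12-gon of circumradius 2; the cube at (2, 2.5) is not intersected at this z (z outside [2, 8.5]); the 8.5×16 cube at (11, 15) contributes its full rectangle; Subtracting the remaining from the first: starting from the r=2 cylinder, the 8.5×16 cube at (11, 15) misses the remaining region (no effect) — 1 connected region; the cube at (0, -2.5) is not intersected at this z (z outside [10.5, 19]); Merging all regions: only the result so far is present, so the union is just that shape — 1 connected region. The outline is a single polygon with 12 vertices. Extrusion per mm of travel: 0.4 × 0.15 / (π × 0.875²) = 0.024945. Accumulating E over each segment gives final E = 0.3097.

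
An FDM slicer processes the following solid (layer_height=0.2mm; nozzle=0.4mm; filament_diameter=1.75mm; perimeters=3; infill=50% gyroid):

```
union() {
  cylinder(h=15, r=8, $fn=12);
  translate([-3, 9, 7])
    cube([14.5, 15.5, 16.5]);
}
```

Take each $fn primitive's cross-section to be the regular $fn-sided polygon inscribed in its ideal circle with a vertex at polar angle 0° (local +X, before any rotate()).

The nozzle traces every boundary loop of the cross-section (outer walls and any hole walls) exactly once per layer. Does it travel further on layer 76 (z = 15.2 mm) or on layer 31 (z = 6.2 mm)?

layer 76 (z = 15.2 mm)

Layer 76 (z = 15.2): the cylinder does not reach this height (z outside [0, 15]); the 14.5×15.5 cube at (-3, 9) contributes its full rectangle (perimeter 60.00 mm); Merging all regions: only the 14.5×15.5 cube at (-3, 9) is present, so the union is just that shape — boundary = 60.00 mm. So its perimeter = 60.00 mm. Layer 31 (z = 6.2): the cylinder: section is a regular 12-gon, circumradius r=8 (perimeter = 2·12·8.000·sin(180°/12) = 49.69 mm); the cube at (-3, 9) is not intersected at this z (z outside [7, 23.5]); Taking the union: only the r=8 cylinder is present, so the union is just that shape — boundary = 49.69 mm. So its perimeter = 49.69 mm. Layer 76 is larger (60.00 vs 49.69 mm).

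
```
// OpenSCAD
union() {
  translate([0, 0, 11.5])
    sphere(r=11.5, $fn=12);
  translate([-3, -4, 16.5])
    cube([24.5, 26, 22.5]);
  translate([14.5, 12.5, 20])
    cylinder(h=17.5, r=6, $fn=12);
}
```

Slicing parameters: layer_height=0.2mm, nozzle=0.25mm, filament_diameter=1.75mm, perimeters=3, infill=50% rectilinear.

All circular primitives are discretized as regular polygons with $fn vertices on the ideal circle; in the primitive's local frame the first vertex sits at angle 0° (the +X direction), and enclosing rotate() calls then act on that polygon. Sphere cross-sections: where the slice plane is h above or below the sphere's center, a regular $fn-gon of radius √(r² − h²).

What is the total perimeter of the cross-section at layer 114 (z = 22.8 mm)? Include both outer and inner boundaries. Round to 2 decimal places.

At z = 22.8 mm: the r=11.5 sphere slices to a regular 12-gon of circumradius 2.135 (√(r²−h²) with h=11.3 from center) (perimeter = 2·12·2.135·sin(180°/12) = 13.26 mm); the cube at (-3, -4) (footprint 24.5×26) is included at this height (perimeter 101.00 mm); the cylinder at (14.5, 12.5): section is a regular 12-gon, circumradius r=6 (perimeter = 2·12·6.000·sin(180°/12) = 37.27 mm); Combining (union): the regions partially overlap (shared area 121.68 mm²), so the edge portions inside another operand are dropped and the merged outline is re-measured after clipping — boundary = 101.00 mm. Overall, the cross-section is a single solid region. Total boundary length (outer) = 101.00 mm.

101.00 mm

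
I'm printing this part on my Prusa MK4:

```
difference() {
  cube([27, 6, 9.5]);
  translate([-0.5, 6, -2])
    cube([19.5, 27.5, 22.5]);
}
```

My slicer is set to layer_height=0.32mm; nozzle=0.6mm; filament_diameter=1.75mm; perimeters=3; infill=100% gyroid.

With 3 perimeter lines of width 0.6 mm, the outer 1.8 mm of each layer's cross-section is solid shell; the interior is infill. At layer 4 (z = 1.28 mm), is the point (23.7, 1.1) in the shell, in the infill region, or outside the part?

shell

At z = 1.28 mm: the cube is present — its section is the full 27×6 rectangle; the cube at (-0.5, 6) is present — its section is the full 19.5×27.5 rectangle; Subtracting the remaining from the first: starting from the 27×6 cube, the 19.5×27.5 cube at (-0.5, 6) misses the remaining region (no effect) — 1 connected region. Overall, the cross-section is a single solid region. The nearest boundary edge runs (27.00, 0.00)→(0.00, 0.00); distance from the point to it = 1.10 mm. The point is inside the cross-section, 1.10 mm from the nearest boundary — within the 1.8 mm shell band (3 × 0.6).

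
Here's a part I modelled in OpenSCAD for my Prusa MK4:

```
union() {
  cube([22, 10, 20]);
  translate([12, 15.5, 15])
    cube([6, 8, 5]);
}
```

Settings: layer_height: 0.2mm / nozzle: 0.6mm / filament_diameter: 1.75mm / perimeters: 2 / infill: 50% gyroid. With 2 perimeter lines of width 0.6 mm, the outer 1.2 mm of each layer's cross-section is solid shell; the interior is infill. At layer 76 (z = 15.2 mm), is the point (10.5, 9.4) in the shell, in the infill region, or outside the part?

shell

At z = 15.2 mm: the cube (footprint 22×10) is included at this height; the cube at (12, 15.5) (footprint 6×8) is included at this height; Taking the union: the 2 present regions are separate (no shared area or edge), so areas and boundary lengths simply add and each stays a separate island — 2 connected regions. Overall, the cross-section has 2 separate islands. The nearest boundary edge runs (0.00, 10.00)→(22.00, 10.00); distance from the point to it = 0.60 mm. (Shell/infill is judged within the island containing the point — the largest one.) The point is inside the cross-section, 0.60 mm from the nearest boundary — within the 1.2 mm shell band (2 × 0.6).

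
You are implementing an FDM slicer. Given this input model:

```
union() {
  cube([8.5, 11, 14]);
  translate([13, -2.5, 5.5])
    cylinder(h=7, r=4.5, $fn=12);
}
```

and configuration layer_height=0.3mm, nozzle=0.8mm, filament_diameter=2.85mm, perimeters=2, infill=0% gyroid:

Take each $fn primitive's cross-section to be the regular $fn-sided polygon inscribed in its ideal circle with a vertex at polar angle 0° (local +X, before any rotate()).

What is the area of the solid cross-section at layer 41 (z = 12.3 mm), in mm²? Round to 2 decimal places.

154.25 mm²

At z = 12.3 mm: the cube (footprint 8.5×11) is included at this height (area 93.50 mm²); the r=4.5 cylinder at (13, -2.5) gives a regular 12-gon of circumradius 4.5 (constant along its height) (area = (12/2)·4.500²·sin(360°/12) = 60.75 mm²); Taking the union: the 2 present regions are separate (no shared area or edge), so areas and boundary lengths simply add and each stays a separate island — area = 154.25 mm². Overall, the cross-section has 2 separate islands. Net area = 154.25 mm².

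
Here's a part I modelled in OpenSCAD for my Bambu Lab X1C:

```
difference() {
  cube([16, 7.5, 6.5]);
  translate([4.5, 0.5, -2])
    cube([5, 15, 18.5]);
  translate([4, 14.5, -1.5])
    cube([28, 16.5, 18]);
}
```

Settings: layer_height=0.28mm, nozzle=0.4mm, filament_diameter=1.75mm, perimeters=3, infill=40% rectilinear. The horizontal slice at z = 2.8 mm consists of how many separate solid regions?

1

At z = 2.8 mm: the 16×7.5 cube contributes its full rectangle; the cube at (4.5, 0.5) is present — its section is the full 5×15 rectangle; the cube at (4, 14.5) is present — its section is the full 28×16.5 rectangle; Subtracting the remaining from the first: starting from the 16×7.5 cube, the 5×15 cube at (4.5, 0.5) partially overlaps it — only the 35.00 mm² overlap (of its 75.00 mm²) is removed, clipping the outline; the 28×16.5 cube at (4, 14.5) misses the remaining region (no effect) — 1 connected region. The result has 1 disconnected region.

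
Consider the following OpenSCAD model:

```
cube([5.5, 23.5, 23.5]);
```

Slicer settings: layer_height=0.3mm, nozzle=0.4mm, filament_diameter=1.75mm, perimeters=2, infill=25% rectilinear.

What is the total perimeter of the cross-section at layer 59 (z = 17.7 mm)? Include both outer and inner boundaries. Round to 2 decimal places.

58.00 mm

At z = 17.7 mm: the cube is present — its section is the full 5.5×23.5 rectangle (perimeter 58.00 mm). Overall, the cross-section is a single solid region. Total boundary length (outer) = 58.00 mm.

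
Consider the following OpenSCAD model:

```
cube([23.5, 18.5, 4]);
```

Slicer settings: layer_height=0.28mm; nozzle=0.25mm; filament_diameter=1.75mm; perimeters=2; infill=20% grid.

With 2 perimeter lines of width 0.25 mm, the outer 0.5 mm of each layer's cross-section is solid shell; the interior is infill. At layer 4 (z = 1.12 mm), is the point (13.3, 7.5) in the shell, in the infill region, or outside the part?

At z = 1.12 mm: the 23.5×18.5 cube contributes its full rectangle. Overall, the cross-section is a single solid region. The nearest boundary edge runs (0.00, 0.00)→(23.50, 0.00); distance from the point to it = 7.50 mm. The point is inside the cross-section and 7.50 mm from the nearest boundary — more than the 0.5 mm shell width (2 × 0.25), so it's in the infill interior.

infill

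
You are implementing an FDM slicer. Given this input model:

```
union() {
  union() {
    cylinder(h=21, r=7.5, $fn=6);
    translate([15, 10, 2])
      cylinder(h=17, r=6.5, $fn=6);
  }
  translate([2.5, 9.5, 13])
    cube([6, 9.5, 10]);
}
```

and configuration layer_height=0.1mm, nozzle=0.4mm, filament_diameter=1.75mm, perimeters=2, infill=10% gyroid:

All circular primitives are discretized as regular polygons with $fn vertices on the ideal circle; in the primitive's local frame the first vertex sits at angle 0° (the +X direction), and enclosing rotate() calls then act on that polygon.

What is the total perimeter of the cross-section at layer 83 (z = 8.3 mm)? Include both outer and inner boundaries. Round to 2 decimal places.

At z = 8.3 mm: the r=7.5 cylinder gives a regular 6-gon of circumradius 7.5 (constant along its height) (perimeter = 2·6·7.500·sin(180°/6) = 45.00 mm); the r=6.5 cylinder at (15, 10) contributes a regular 6-gon of circumradius 6.5 (perimeter = 2·6·6.500·sin(180°/6) = 39.00 mm); Merging all regions: the 2 present regions are separate (no shared area or edge), so areas and boundary lengths simply add and each stays a separate island — boundary = 84.00 mm; the cube at (2.5, 9.5) is absent (z outside [13, 23]); Taking the union: only that combined region is present, so the union is just that shape — boundary = 84.00 mm. Overall, the cross-section has 2 separate islands. Total boundary length (outer) = 84.00 mm.

84.00 mm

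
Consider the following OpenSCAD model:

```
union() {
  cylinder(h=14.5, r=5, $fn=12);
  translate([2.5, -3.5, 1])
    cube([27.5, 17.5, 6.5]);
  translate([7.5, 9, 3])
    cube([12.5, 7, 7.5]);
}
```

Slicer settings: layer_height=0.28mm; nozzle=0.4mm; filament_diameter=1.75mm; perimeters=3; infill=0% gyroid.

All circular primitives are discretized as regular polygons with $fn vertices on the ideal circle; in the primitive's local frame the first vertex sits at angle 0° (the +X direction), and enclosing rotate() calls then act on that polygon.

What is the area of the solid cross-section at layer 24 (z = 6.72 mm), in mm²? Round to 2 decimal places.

567.42 mm²

At z = 6.72 mm: the r=5 cylinder contributes a regular 12-gon of circumradius 5 (area = (12/2)·5.000²·sin(360°/12) = 75.00 mm²); the cube at (2.5, -3.5) is present — its section is the full 27.5×17.5 rectangle (area 481.25 mm²); the 12.5×7 cube at (7.5, 9) contributes its full rectangle (area 87.50 mm²); Taking the union: the regions partially overlap — summed areas 643.75 mm² minus the doubly-counted overlap 76.33 mm² gives 567.42 mm² — area = 567.42 mm². Overall, the cross-section is a single solid region. Net area = 567.42 mm².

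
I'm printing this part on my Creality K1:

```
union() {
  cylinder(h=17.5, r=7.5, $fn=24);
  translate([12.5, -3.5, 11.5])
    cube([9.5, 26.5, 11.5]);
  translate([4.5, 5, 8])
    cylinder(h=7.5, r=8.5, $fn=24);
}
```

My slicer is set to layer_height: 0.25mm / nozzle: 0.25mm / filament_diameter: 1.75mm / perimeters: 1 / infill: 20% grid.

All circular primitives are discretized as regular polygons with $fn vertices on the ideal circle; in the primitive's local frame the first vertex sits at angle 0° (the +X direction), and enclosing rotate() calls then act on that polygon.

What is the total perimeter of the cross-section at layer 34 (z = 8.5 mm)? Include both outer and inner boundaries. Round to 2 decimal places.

At z = 8.5 mm: the r=7.5 cylinder gives a regular 24-gon of circumradius 7.5 (constant along its height) (perimeter = 2·24·7.500·sin(180°/24) = 46.99 mm); the cube at (12.5, -3.5) is absent (z outside [11.5, 23]); the r=8.5 cylinder at (4.5, 5) contributes a regular 24-gon of circumradius 8.5 (perimeter = 2·24·8.500·sin(180°/24) = 53.25 mm); Merging all regions: the regions partially overlap (shared area 94.53 mm²), so the edge portions inside another operand are dropped and the merged outline is re-measured after clipping — boundary = 64.17 mm. Overall, the cross-section is a single solid region. Total boundary length (outer) = 64.17 mm.

64.17 mm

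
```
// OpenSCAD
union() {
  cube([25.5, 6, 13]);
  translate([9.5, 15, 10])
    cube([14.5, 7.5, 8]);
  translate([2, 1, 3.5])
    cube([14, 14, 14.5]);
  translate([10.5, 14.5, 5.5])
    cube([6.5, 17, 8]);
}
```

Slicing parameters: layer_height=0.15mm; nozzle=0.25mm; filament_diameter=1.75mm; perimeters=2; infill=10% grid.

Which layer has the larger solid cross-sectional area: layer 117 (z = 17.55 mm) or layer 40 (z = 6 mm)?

Layer 117 (z = 17.55): the cube is not intersected at this z (z outside [0, 13]); the 14.5×7.5 cube at (9.5, 15) contributes its full rectangle (area 108.75 mm²); the cube at (2, 1) (footprint 14×14) is included at this height (area 196.00 mm²); the cube at (10.5, 14.5) does not reach this height (z outside [5.5, 13.5]); Taking the union: the 2 present regions share edge segments without overlapping in area, so areas simply add but the touching pieces fuse into one outline (the shared edge portions become interior and drop out of the boundary) — area = 304.75 mm². So its area = 304.75 mm². Layer 40 (z = 6): the 25.5×6 cube contributes its full rectangle (area 153.00 mm²); the cube at (9.5, 15) is absent (z outside [10, 18]); the cube at (2, 1) (footprint 14×14) is included at this height (area 196.00 mm²); the cube at (10.5, 14.5) is present — its section is the full 6.5×17 rectangle (area 110.50 mm²); Taking the union: the regions partially overlap — summed areas 459.50 mm² minus the doubly-counted overlap 72.75 mm² gives 386.75 mm² — area = 386.75 mm². So its area = 386.75 mm². Layer 40 is larger (386.75 vs 304.75 mm²).

layer 40 (z = 6 mm)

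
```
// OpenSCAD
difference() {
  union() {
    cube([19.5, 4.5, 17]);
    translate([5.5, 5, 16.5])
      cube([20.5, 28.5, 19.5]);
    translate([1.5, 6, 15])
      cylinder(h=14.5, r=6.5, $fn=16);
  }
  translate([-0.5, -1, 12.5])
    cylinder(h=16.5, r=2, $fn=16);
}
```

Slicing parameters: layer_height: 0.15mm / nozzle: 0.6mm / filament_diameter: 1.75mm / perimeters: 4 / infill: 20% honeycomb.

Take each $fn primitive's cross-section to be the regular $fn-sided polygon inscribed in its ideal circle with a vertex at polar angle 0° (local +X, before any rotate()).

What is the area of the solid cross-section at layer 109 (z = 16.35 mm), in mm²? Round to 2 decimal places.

At z = 16.35 mm: the cube (footprint 19.5×4.5) is included at this height (area 87.75 mm²); the cube at (5.5, 5) does not reach this height (z outside [16.5, 36]); the cylinder at (1.5, 6): section is a regular 16-gon, circumradius r=6.5 (area = (16/2)·6.500²·sin(360°/16) = 129.35 mm²); Taking the union: the regions partially overlap — summed areas 217.10 mm² minus the doubly-counted overlap 28.93 mm² gives 188.16 mm² — area = 188.16 mm²; the r=2 cylinder at (-0.5, -1) gives a regular 16-gon of circumradius 2 (constant along its height) (area = (16/2)·2.000²·sin(360°/16) = 12.25 mm²); Subtracting the remaining from the first: starting from that combined region (188.16 mm²), the r=2 cylinder at (-0.5, -1) partially overlaps it — only the 2.57 mm² overlap (of its 12.25 mm²) is removed, clipping the outline — area = 185.60 mm². Overall, the cross-section is a single solid region. Net area = 185.60 mm².

185.60 mm²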